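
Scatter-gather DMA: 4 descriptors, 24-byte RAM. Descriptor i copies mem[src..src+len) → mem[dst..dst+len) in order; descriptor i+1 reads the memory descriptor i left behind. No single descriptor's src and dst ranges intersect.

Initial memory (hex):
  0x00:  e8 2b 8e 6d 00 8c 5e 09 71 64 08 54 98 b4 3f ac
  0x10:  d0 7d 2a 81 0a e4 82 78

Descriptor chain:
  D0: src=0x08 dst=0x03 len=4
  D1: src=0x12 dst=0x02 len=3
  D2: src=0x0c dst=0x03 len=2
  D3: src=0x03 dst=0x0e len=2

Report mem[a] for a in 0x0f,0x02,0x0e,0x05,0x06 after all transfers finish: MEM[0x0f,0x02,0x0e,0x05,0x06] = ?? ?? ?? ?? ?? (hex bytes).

[0] 0x08->0x03 len=4 : 71 64 08 54
[1] 0x12->0x02 len=3 : 2a 81 0a
[2] 0x0c->0x03 len=2 : 98 b4
[3] 0x03->0x0e len=2 : 98 b4
query mem[0x0f]=0xb4, mem[0x02]=0x2a, mem[0x0e]=0x98, mem[0x05]=0x08, mem[0x06]=0x54

MEM[0x0f,0x02,0x0e,0x05,0x06] = b4 2a 98 08 54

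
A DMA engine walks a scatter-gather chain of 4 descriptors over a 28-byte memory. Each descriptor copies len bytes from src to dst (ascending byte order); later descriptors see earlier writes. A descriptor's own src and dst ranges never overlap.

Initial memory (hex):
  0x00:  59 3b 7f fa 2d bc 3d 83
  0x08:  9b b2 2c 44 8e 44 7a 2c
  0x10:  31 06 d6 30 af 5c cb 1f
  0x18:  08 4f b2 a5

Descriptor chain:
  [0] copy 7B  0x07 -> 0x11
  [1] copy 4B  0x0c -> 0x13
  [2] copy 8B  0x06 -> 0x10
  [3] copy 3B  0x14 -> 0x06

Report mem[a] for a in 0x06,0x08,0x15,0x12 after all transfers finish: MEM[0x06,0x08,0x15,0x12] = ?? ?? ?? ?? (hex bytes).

MEM[0x06,0x08,0x15,0x12] = 2c 8e 44 9b

[0] 0x07->0x11 len=7 : 83 9b b2 2c 44 8e 44
[1] 0x0c->0x13 len=4 : 8e 44 7a 2c
[2] 0x06->0x10 len=8 : 3d 83 9b b2 2c 44 8e 44
[3] 0x14->0x06 len=3 : 2c 44 8e
query mem[0x06]=0x2c, mem[0x08]=0x8e, mem[0x15]=0x44, mem[0x12]=0x9b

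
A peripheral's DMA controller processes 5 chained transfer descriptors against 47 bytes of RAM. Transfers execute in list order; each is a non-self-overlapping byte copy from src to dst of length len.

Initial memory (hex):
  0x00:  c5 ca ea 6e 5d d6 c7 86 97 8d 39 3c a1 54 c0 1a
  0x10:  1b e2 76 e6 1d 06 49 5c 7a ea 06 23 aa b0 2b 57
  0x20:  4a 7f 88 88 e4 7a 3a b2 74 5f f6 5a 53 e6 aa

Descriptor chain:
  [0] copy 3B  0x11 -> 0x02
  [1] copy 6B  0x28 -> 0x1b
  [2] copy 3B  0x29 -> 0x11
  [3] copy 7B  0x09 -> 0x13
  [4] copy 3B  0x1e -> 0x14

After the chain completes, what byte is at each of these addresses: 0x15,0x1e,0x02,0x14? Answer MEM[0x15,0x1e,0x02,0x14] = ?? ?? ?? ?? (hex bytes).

MEM[0x15,0x1e,0x02,0x14] = 53 5a e2 5a

  after D0: wrote 3B at 0x02 = e276e6
  after D1: wrote 6B at 0x1b = 745ff65a53e6
  after D2: wrote 3B at 0x11 = 5ff65a
  after D3: wrote 7B at 0x13 = 8d393ca154c01a
  after D4: wrote 3B at 0x14 = 5a53e6
query mem[0x15]=0x53, mem[0x1e]=0x5a, mem[0x02]=0xe2, mem[0x14]=0x5a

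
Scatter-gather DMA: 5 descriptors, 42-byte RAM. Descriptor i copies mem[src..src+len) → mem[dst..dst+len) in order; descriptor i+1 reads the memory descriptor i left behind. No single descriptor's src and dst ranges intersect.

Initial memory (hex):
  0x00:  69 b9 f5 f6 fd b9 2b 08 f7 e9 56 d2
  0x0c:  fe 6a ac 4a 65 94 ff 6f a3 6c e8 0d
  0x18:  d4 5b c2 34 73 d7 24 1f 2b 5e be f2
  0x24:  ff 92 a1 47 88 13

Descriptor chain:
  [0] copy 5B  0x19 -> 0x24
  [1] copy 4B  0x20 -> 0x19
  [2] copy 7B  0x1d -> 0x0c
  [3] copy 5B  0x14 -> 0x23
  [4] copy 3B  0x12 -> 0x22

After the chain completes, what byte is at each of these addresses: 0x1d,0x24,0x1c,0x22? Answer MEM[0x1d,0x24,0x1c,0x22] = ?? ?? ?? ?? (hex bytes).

MEM[0x1d,0x24,0x1c,0x22] = d7 a3 f2 f2

  after D0: wrote 5B at 0x24 = 5bc23473d7
  after D1: wrote 4B at 0x19 = 2b5ebef2
  after D2: wrote 7B at 0x0c = d7241f2b5ebef2
  after D3: wrote 5B at 0x23 = a36ce80dd4
  after D4: wrote 3B at 0x22 = f26fa3
query mem[0x1d]=0xd7, mem[0x24]=0xa3, mem[0x1c]=0xf2, mem[0x22]=0xf2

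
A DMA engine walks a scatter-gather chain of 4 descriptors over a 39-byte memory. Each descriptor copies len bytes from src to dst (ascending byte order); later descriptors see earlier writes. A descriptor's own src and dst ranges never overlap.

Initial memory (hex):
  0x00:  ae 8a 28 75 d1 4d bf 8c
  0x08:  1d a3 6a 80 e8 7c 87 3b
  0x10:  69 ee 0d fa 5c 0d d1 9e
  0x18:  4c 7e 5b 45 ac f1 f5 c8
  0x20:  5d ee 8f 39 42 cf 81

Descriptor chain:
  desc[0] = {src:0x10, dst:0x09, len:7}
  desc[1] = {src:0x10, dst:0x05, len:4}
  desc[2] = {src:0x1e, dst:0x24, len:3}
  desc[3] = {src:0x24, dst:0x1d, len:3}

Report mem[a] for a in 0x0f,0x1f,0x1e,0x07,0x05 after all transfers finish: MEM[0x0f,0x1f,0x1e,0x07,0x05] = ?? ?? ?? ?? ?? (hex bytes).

  after D0: wrote 7B at 0x09 = 69ee0dfa5c0dd1
  after D1: wrote 4B at 0x05 = 69ee0dfa
  after D2: wrote 3B at 0x24 = f5c85d
  after D3: wrote 3B at 0x1d = f5c85d
query mem[0x0f]=0xd1, mem[0x1f]=0x5d, mem[0x1e]=0xc8, mem[0x07]=0x0d, mem[0x05]=0x69

MEM[0x0f,0x1f,0x1e,0x07,0x05] = d1 5d c8 0d 69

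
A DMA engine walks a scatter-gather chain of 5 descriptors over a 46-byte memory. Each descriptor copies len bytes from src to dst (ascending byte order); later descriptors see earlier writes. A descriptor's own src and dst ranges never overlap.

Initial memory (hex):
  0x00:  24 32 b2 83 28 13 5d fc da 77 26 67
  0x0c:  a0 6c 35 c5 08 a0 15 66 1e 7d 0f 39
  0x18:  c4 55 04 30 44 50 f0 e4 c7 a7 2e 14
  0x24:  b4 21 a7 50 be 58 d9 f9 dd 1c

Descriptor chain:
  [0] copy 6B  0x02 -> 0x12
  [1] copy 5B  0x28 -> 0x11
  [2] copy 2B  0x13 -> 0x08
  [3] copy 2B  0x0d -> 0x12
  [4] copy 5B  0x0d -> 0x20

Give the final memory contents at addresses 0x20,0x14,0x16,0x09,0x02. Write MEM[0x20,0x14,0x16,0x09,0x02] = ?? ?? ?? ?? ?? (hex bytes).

MEM[0x20,0x14,0x16,0x09,0x02] = 6c f9 5d f9 b2

#0 dst[0x12+6] := {0xb2,0x83,0x28,0x13,0x5d,0xfc}
#1 dst[0x11+5] := {0xbe,0x58,0xd9,0xf9,0xdd}
#2 dst[0x08+2] := {0xd9,0xf9}
#3 dst[0x12+2] := {0x6c,0x35}
#4 dst[0x20+5] := {0x6c,0x35,0xc5,0x08,0xbe}
query mem[0x20]=0x6c, mem[0x14]=0xf9, mem[0x16]=0x5d, mem[0x09]=0xf9, mem[0x02]=0xb2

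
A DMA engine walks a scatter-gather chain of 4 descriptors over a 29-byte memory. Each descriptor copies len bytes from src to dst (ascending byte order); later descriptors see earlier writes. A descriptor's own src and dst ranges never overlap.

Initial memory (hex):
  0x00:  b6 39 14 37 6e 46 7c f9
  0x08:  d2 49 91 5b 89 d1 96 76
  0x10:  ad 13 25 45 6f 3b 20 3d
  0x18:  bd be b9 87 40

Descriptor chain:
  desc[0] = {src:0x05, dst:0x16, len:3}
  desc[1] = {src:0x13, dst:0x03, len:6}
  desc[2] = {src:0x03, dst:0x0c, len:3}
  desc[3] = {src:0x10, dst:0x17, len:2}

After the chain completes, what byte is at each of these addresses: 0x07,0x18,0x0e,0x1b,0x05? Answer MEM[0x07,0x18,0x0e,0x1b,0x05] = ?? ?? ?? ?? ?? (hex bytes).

#0 dst[0x16+3] := {0x46,0x7c,0xf9}
#1 dst[0x03+6] := {0x45,0x6f,0x3b,0x46,0x7c,0xf9}
#2 dst[0x0c+3] := {0x45,0x6f,0x3b}
#3 dst[0x17+2] := {0xad,0x13}
query mem[0x07]=0x7c, mem[0x18]=0x13, mem[0x0e]=0x3b, mem[0x1b]=0x87, mem[0x05]=0x3b

MEM[0x07,0x18,0x0e,0x1b,0x05] = 7c 13 3b 87 3b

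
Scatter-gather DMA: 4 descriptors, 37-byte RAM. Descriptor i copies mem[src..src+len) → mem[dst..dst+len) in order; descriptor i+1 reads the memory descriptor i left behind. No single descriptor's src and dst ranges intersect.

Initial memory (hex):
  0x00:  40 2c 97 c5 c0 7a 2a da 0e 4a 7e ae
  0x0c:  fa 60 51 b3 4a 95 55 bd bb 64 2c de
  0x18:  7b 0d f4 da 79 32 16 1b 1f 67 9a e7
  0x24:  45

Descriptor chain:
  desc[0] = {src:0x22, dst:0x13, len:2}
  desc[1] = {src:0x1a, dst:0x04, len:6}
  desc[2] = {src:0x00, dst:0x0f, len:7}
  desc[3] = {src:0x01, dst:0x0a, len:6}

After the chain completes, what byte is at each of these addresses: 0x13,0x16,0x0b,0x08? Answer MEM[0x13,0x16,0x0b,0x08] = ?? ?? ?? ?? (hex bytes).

[0] 0x22->0x13 len=2 : 9a e7
[1] 0x1a->0x04 len=6 : f4 da 79 32 16 1b
[2] 0x00->0x0f len=7 : 40 2c 97 c5 f4 da 79
[3] 0x01->0x0a len=6 : 2c 97 c5 f4 da 79
query mem[0x13]=0xf4, mem[0x16]=0x2c, mem[0x0b]=0x97, mem[0x08]=0x16

MEM[0x13,0x16,0x0b,0x08] = f4 2c 97 16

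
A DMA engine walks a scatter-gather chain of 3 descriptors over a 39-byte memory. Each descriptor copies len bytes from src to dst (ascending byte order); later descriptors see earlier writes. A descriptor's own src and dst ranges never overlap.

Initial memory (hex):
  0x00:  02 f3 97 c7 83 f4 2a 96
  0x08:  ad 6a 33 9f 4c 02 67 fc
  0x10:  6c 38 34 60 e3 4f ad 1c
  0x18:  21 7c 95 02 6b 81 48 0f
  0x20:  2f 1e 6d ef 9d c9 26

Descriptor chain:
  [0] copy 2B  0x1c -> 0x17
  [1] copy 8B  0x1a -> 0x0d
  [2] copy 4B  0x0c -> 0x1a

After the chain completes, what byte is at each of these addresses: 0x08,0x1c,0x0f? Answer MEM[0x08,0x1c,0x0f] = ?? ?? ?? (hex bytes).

  after D0: wrote 2B at 0x17 = 6b81
  after D1: wrote 8B at 0x0d = 95026b81480f2f1e
  after D2: wrote 4B at 0x1a = 4c95026b
query mem[0x08]=0xad, mem[0x1c]=0x02, mem[0x0f]=0x6b

MEM[0x08,0x1c,0x0f] = ad 02 6b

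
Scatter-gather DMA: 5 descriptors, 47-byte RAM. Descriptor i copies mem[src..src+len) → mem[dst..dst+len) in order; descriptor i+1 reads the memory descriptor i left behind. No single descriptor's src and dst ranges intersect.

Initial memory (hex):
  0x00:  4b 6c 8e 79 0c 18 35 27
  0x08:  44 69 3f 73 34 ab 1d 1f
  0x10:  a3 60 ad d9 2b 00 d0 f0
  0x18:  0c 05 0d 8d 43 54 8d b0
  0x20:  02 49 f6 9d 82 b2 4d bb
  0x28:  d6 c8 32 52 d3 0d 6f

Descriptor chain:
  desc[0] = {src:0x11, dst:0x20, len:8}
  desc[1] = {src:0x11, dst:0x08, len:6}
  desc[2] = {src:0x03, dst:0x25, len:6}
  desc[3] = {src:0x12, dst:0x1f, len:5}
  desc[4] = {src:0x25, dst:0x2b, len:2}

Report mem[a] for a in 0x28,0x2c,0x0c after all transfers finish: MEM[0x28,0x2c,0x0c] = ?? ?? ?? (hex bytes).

  after D0: wrote 8B at 0x20 = 60add92b00d0f00c
  after D1: wrote 6B at 0x08 = 60add92b00d0
  after D2: wrote 6B at 0x25 = 790c18352760
  after D3: wrote 5B at 0x1f = add92b00d0
  after D4: wrote 2B at 0x2b = 790c
query mem[0x28]=0x35, mem[0x2c]=0x0c, mem[0x0c]=0x00

MEM[0x28,0x2c,0x0c] = 35 0c 00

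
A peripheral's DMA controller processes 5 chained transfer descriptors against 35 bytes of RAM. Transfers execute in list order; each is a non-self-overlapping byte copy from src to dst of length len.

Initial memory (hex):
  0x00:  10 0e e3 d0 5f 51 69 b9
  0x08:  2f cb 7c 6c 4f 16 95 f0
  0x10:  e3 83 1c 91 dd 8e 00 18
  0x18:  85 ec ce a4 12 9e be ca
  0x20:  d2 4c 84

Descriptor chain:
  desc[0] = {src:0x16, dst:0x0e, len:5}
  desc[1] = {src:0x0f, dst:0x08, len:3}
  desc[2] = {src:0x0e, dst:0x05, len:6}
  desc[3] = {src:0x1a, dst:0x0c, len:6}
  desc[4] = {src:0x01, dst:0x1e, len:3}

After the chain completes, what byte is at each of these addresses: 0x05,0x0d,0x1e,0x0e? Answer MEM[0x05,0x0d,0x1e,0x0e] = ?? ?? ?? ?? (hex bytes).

MEM[0x05,0x0d,0x1e,0x0e] = 00 a4 0e 12

#0 dst[0x0e+5] := {0x00,0x18,0x85,0xec,0xce}
#1 dst[0x08+3] := {0x18,0x85,0xec}
#2 dst[0x05+6] := {0x00,0x18,0x85,0xec,0xce,0x91}
#3 dst[0x0c+6] := {0xce,0xa4,0x12,0x9e,0xbe,0xca}
#4 dst[0x1e+3] := {0x0e,0xe3,0xd0}
query mem[0x05]=0x00, mem[0x0d]=0xa4, mem[0x1e]=0x0e, mem[0x0e]=0x12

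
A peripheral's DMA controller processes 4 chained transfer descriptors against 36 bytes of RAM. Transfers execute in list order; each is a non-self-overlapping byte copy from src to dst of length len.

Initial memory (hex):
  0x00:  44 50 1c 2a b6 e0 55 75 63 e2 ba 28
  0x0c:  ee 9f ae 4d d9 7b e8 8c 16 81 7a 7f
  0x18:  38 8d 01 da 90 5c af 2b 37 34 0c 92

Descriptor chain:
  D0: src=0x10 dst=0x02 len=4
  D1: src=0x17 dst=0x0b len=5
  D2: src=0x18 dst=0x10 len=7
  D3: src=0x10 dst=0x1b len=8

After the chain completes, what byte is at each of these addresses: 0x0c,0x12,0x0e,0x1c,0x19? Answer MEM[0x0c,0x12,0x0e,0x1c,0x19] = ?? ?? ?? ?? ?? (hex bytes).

MEM[0x0c,0x12,0x0e,0x1c,0x19] = 38 01 01 8d 8d

#0 dst[0x02+4] := {0xd9,0x7b,0xe8,0x8c}
#1 dst[0x0b+5] := {0x7f,0x38,0x8d,0x01,0xda}
#2 dst[0x10+7] := {0x38,0x8d,0x01,0xda,0x90,0x5c,0xaf}
#3 dst[0x1b+8] := {0x38,0x8d,0x01,0xda,0x90,0x5c,0xaf,0x7f}
query mem[0x0c]=0x38, mem[0x12]=0x01, mem[0x0e]=0x01, mem[0x1c]=0x8d, mem[0x19]=0x8d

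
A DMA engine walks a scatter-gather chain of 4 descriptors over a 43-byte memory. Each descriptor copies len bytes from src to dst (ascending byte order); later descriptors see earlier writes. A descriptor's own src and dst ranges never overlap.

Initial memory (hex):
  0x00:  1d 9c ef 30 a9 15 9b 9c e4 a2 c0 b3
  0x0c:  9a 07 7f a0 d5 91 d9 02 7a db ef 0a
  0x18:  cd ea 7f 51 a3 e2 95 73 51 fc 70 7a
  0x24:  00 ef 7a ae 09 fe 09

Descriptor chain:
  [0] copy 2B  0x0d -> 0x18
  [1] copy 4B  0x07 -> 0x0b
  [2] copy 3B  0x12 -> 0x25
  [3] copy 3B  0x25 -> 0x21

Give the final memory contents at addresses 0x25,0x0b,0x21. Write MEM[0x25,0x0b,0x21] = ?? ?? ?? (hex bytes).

D0: mem[0x18..0x19] <- [07 7f]
D1: mem[0x0b..0x0e] <- [9c e4 a2 c0]
D2: mem[0x25..0x27] <- [d9 02 7a]
D3: mem[0x21..0x23] <- [d9 02 7a]
query mem[0x25]=0xd9, mem[0x0b]=0x9c, mem[0x21]=0xd9

MEM[0x25,0x0b,0x21] = d9 9c d9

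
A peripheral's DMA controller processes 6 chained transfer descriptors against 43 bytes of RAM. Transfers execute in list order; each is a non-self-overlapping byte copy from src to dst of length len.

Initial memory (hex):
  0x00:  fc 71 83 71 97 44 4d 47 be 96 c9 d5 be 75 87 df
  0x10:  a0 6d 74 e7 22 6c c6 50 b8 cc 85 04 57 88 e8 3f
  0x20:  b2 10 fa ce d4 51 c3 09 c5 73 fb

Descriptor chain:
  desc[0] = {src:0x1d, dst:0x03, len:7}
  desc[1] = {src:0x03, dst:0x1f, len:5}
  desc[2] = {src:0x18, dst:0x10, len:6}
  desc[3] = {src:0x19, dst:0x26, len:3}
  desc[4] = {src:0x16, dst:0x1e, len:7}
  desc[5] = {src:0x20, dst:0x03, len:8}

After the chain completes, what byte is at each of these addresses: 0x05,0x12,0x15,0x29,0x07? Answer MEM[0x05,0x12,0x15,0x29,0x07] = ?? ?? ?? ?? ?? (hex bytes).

D0: mem[0x03..0x09] <- [88 e8 3f b2 10 fa ce]
D1: mem[0x1f..0x23] <- [88 e8 3f b2 10]
D2: mem[0x10..0x15] <- [b8 cc 85 04 57 88]
D3: mem[0x26..0x28] <- [cc 85 04]
D4: mem[0x1e..0x24] <- [c6 50 b8 cc 85 04 57]
D5: mem[0x03..0x0a] <- [b8 cc 85 04 57 51 cc 85]
query mem[0x05]=0x85, mem[0x12]=0x85, mem[0x15]=0x88, mem[0x29]=0x73, mem[0x07]=0x57

MEM[0x05,0x12,0x15,0x29,0x07] = 85 85 88 73 57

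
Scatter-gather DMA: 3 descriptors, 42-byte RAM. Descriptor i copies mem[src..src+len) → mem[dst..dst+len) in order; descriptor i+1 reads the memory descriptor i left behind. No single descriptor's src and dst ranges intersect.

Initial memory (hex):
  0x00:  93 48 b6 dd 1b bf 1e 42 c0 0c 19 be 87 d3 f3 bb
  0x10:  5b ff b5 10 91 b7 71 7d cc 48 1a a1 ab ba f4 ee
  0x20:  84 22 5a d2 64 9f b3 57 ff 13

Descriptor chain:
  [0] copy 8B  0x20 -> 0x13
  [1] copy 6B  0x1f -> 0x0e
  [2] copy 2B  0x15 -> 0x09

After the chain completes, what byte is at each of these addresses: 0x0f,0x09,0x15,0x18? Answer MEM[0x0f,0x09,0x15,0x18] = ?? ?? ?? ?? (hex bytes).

MEM[0x0f,0x09,0x15,0x18] = 84 5a 5a 9f

D0: mem[0x13..0x1a] <- [84 22 5a d2 64 9f b3 57]
D1: mem[0x0e..0x13] <- [ee 84 22 5a d2 64]
D2: mem[0x09..0x0a] <- [5a d2]
query mem[0x0f]=0x84, mem[0x09]=0x5a, mem[0x15]=0x5a, mem[0x18]=0x9f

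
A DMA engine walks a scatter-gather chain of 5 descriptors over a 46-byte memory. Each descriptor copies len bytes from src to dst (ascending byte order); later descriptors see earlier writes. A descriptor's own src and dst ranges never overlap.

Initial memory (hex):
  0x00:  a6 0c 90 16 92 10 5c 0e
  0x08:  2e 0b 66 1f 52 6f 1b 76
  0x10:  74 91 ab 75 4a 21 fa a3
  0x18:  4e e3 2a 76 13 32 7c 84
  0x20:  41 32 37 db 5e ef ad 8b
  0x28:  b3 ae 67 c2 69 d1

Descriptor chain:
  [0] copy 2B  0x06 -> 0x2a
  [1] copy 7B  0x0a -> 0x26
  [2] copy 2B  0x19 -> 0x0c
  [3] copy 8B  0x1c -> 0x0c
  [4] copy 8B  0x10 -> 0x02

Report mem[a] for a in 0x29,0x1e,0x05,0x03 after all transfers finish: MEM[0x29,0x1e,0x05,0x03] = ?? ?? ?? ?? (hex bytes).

[0] 0x06->0x2a len=2 : 5c 0e
[1] 0x0a->0x26 len=7 : 66 1f 52 6f 1b 76 74
[2] 0x19->0x0c len=2 : e3 2a
[3] 0x1c->0x0c len=8 : 13 32 7c 84 41 32 37 db
[4] 0x10->0x02 len=8 : 41 32 37 db 4a 21 fa a3
query mem[0x29]=0x6f, mem[0x1e]=0x7c, mem[0x05]=0xdb, mem[0x03]=0x32

MEM[0x29,0x1e,0x05,0x03] = 6f 7c db 32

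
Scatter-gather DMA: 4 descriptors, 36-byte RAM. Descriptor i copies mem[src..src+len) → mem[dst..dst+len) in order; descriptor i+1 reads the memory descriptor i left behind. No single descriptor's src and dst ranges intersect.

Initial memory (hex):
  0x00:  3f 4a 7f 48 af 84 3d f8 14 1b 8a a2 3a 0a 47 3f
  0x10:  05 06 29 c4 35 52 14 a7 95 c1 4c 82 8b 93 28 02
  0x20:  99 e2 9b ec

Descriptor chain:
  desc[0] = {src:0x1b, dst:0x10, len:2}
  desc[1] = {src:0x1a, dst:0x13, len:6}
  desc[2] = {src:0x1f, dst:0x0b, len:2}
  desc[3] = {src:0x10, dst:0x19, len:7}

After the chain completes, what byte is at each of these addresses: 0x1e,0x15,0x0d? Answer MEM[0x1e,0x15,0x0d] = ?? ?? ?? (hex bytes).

MEM[0x1e,0x15,0x0d] = 8b 8b 0a

#0 dst[0x10+2] := {0x82,0x8b}
#1 dst[0x13+6] := {0x4c,0x82,0x8b,0x93,0x28,0x02}
#2 dst[0x0b+2] := {0x02,0x99}
#3 dst[0x19+7] := {0x82,0x8b,0x29,0x4c,0x82,0x8b,0x93}
query mem[0x1e]=0x8b, mem[0x15]=0x8b, mem[0x0d]=0x0a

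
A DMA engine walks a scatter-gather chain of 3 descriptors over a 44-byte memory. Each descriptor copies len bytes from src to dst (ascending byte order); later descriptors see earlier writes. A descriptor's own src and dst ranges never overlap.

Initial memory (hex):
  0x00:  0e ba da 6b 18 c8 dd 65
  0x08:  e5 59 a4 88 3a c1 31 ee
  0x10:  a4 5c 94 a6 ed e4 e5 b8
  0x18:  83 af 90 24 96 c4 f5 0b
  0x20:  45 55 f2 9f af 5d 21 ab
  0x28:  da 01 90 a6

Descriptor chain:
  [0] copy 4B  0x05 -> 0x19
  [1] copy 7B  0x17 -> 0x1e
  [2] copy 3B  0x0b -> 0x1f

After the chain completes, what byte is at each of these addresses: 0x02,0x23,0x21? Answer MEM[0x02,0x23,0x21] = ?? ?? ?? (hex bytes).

MEM[0x02,0x23,0x21] = da e5 c1

  after D0: wrote 4B at 0x19 = c8dd65e5
  after D1: wrote 7B at 0x1e = b883c8dd65e5c4
  after D2: wrote 3B at 0x1f = 883ac1
query mem[0x02]=0xda, mem[0x23]=0xe5, mem[0x21]=0xc1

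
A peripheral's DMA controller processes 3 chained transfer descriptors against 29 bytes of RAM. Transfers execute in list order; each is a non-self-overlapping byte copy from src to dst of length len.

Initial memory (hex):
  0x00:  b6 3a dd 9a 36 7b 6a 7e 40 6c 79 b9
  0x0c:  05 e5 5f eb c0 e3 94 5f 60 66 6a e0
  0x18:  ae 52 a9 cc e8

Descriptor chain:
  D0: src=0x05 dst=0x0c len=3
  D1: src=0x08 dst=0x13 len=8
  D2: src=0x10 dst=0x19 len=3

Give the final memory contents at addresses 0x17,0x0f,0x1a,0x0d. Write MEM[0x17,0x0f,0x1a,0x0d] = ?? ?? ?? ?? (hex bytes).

MEM[0x17,0x0f,0x1a,0x0d] = 7b eb e3 6a

  after D0: wrote 3B at 0x0c = 7b6a7e
  after D1: wrote 8B at 0x13 = 406c79b97b6a7eeb
  after D2: wrote 3B at 0x19 = c0e394
query mem[0x17]=0x7b, mem[0x0f]=0xeb, mem[0x1a]=0xe3, mem[0x0d]=0x6a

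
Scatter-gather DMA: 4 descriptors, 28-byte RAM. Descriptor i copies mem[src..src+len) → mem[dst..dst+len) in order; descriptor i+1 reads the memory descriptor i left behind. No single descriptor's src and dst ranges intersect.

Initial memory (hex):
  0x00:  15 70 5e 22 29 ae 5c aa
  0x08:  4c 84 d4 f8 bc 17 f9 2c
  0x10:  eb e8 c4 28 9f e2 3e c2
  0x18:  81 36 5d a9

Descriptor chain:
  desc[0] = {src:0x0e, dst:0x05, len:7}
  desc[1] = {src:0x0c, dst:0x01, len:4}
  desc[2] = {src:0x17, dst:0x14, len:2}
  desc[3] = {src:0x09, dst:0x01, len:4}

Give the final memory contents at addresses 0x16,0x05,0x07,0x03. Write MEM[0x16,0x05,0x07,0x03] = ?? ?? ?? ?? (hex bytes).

MEM[0x16,0x05,0x07,0x03] = 3e f9 eb 9f

[0] 0x0e->0x05 len=7 : f9 2c eb e8 c4 28 9f
[1] 0x0c->0x01 len=4 : bc 17 f9 2c
[2] 0x17->0x14 len=2 : c2 81
[3] 0x09->0x01 len=4 : c4 28 9f bc
query mem[0x16]=0x3e, mem[0x05]=0xf9, mem[0x07]=0xeb, mem[0x03]=0x9f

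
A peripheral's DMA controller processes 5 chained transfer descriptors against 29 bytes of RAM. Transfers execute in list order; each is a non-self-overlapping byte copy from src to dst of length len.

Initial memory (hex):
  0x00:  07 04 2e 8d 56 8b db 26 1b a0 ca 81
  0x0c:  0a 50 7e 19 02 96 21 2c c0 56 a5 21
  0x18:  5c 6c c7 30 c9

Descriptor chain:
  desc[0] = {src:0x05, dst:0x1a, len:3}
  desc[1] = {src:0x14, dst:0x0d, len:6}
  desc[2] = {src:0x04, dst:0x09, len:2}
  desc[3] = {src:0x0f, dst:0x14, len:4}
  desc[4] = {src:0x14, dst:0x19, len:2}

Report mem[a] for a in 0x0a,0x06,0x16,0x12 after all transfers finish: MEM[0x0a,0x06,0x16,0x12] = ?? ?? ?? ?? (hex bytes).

  after D0: wrote 3B at 0x1a = 8bdb26
  after D1: wrote 6B at 0x0d = c056a5215c6c
  after D2: wrote 2B at 0x09 = 568b
  after D3: wrote 4B at 0x14 = a5215c6c
  after D4: wrote 2B at 0x19 = a521
query mem[0x0a]=0x8b, mem[0x06]=0xdb, mem[0x16]=0x5c, mem[0x12]=0x6c

MEM[0x0a,0x06,0x16,0x12] = 8b db 5c 6c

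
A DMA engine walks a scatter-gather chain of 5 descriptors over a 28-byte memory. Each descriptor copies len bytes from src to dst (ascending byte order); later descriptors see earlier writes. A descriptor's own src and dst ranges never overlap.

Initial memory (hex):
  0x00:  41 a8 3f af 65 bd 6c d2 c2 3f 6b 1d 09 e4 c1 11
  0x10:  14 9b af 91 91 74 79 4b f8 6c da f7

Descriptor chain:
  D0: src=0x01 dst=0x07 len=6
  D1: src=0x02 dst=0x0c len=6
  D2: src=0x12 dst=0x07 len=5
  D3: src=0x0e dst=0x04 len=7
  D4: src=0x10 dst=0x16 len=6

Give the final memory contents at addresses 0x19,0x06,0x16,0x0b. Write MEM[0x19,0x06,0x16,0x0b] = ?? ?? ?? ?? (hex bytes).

MEM[0x19,0x06,0x16,0x0b] = 91 6c 6c 79

#0 dst[0x07+6] := {0xa8,0x3f,0xaf,0x65,0xbd,0x6c}
#1 dst[0x0c+6] := {0x3f,0xaf,0x65,0xbd,0x6c,0xa8}
#2 dst[0x07+5] := {0xaf,0x91,0x91,0x74,0x79}
#3 dst[0x04+7] := {0x65,0xbd,0x6c,0xa8,0xaf,0x91,0x91}
#4 dst[0x16+6] := {0x6c,0xa8,0xaf,0x91,0x91,0x74}
query mem[0x19]=0x91, mem[0x06]=0x6c, mem[0x16]=0x6c, mem[0x0b]=0x79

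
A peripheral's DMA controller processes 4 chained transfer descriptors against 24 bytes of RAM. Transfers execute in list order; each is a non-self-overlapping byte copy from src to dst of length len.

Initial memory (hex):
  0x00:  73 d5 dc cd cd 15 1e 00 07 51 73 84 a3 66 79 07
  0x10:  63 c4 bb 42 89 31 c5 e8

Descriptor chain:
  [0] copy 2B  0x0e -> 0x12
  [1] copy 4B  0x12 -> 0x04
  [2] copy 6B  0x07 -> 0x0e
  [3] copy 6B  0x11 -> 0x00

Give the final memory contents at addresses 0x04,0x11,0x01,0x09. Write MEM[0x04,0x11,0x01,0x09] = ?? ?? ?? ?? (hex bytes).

MEM[0x04,0x11,0x01,0x09] = 31 73 84 51

[0] 0x0e->0x12 len=2 : 79 07
[1] 0x12->0x04 len=4 : 79 07 89 31
[2] 0x07->0x0e len=6 : 31 07 51 73 84 a3
[3] 0x11->0x00 len=6 : 73 84 a3 89 31 c5
query mem[0x04]=0x31, mem[0x11]=0x73, mem[0x01]=0x84, mem[0x09]=0x51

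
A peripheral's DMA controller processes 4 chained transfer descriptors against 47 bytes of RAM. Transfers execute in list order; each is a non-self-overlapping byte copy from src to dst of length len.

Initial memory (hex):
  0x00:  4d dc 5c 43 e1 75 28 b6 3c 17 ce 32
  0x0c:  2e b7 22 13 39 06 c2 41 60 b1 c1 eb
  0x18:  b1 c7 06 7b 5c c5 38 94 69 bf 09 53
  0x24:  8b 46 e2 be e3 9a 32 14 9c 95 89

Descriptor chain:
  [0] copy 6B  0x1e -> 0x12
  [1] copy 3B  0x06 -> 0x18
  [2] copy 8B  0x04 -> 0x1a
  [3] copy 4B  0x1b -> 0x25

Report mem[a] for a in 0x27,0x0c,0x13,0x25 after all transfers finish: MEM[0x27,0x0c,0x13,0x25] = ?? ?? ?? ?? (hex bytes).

  after D0: wrote 6B at 0x12 = 389469bf0953
  after D1: wrote 3B at 0x18 = 28b63c
  after D2: wrote 8B at 0x1a = e17528b63c17ce32
  after D3: wrote 4B at 0x25 = 7528b63c
query mem[0x27]=0xb6, mem[0x0c]=0x2e, mem[0x13]=0x94, mem[0x25]=0x75

MEM[0x27,0x0c,0x13,0x25] = b6 2e 94 75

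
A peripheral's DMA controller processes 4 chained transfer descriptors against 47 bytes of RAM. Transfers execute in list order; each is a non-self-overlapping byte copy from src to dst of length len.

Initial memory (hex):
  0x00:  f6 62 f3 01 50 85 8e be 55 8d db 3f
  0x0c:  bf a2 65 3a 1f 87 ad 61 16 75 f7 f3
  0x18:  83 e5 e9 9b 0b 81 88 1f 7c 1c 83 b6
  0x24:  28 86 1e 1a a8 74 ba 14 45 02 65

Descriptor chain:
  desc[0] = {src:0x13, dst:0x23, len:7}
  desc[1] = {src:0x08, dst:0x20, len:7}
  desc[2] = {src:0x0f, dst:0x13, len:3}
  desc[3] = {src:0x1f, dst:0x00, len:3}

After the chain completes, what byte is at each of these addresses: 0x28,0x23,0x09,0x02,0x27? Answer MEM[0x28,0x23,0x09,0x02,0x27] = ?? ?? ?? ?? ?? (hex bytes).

D0: mem[0x23..0x29] <- [61 16 75 f7 f3 83 e5]
D1: mem[0x20..0x26] <- [55 8d db 3f bf a2 65]
D2: mem[0x13..0x15] <- [3a 1f 87]
D3: mem[0x00..0x02] <- [1f 55 8d]
query mem[0x28]=0x83, mem[0x23]=0x3f, mem[0x09]=0x8d, mem[0x02]=0x8d, mem[0x27]=0xf3

MEM[0x28,0x23,0x09,0x02,0x27] = 83 3f 8d 8d f3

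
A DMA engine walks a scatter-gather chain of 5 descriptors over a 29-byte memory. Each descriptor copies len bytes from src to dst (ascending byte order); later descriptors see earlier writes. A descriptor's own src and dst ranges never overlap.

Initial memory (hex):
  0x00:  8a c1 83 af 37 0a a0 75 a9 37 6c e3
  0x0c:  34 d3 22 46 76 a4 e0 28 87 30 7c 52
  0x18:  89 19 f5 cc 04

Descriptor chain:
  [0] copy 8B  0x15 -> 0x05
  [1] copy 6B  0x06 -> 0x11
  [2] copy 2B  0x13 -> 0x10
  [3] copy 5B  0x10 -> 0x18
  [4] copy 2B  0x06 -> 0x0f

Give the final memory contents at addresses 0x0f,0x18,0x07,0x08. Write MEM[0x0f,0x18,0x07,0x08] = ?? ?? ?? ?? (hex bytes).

[0] 0x15->0x05 len=8 : 30 7c 52 89 19 f5 cc 04
[1] 0x06->0x11 len=6 : 7c 52 89 19 f5 cc
[2] 0x13->0x10 len=2 : 89 19
[3] 0x10->0x18 len=5 : 89 19 52 89 19
[4] 0x06->0x0f len=2 : 7c 52
query mem[0x0f]=0x7c, mem[0x18]=0x89, mem[0x07]=0x52, mem[0x08]=0x89

MEM[0x0f,0x18,0x07,0x08] = 7c 89 52 89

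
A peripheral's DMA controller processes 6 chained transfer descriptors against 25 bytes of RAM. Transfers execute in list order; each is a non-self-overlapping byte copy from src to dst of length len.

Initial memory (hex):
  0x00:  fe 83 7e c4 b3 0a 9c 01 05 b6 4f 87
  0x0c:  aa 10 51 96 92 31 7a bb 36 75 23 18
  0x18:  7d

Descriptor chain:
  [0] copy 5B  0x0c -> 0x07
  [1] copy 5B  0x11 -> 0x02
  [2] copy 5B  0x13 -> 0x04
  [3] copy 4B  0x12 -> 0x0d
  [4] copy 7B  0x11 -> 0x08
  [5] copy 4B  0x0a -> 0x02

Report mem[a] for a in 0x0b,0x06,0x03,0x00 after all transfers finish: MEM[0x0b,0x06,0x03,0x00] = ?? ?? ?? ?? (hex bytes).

D0: mem[0x07..0x0b] <- [aa 10 51 96 92]
D1: mem[0x02..0x06] <- [31 7a bb 36 75]
D2: mem[0x04..0x08] <- [bb 36 75 23 18]
D3: mem[0x0d..0x10] <- [7a bb 36 75]
D4: mem[0x08..0x0e] <- [31 7a bb 36 75 23 18]
D5: mem[0x02..0x05] <- [bb 36 75 23]
query mem[0x0b]=0x36, mem[0x06]=0x75, mem[0x03]=0x36, mem[0x00]=0xfe

MEM[0x0b,0x06,0x03,0x00] = 36 75 36 fe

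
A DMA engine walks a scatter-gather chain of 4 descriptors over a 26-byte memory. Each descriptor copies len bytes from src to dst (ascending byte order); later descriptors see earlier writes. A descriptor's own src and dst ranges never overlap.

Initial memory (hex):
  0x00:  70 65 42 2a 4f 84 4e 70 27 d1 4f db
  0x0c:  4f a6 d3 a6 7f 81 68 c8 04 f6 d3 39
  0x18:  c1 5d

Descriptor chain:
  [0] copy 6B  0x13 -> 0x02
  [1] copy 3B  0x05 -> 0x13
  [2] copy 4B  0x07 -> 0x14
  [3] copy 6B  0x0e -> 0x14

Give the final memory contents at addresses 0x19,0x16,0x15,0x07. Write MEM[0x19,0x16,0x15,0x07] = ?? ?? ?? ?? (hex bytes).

#0 dst[0x02+6] := {0xc8,0x04,0xf6,0xd3,0x39,0xc1}
#1 dst[0x13+3] := {0xd3,0x39,0xc1}
#2 dst[0x14+4] := {0xc1,0x27,0xd1,0x4f}
#3 dst[0x14+6] := {0xd3,0xa6,0x7f,0x81,0x68,0xd3}
query mem[0x19]=0xd3, mem[0x16]=0x7f, mem[0x15]=0xa6, mem[0x07]=0xc1

MEM[0x19,0x16,0x15,0x07] = d3 7f a6 c1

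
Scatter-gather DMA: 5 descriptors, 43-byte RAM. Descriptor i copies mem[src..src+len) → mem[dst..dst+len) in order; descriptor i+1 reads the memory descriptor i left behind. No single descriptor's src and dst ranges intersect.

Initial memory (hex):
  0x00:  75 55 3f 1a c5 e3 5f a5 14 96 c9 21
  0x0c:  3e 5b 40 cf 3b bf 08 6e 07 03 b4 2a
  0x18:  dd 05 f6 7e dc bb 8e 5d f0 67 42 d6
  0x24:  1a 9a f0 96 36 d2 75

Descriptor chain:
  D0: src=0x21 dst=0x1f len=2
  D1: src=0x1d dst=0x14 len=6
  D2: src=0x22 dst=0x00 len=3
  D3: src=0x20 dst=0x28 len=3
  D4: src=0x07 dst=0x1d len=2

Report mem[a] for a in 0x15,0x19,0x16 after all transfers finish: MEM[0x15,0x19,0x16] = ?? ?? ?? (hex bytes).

MEM[0x15,0x19,0x16] = 8e 42 67

  after D0: wrote 2B at 0x1f = 6742
  after D1: wrote 6B at 0x14 = bb8e67426742
  after D2: wrote 3B at 0x00 = 42d61a
  after D3: wrote 3B at 0x28 = 426742
  after D4: wrote 2B at 0x1d = a514
query mem[0x15]=0x8e, mem[0x19]=0x42, mem[0x16]=0x67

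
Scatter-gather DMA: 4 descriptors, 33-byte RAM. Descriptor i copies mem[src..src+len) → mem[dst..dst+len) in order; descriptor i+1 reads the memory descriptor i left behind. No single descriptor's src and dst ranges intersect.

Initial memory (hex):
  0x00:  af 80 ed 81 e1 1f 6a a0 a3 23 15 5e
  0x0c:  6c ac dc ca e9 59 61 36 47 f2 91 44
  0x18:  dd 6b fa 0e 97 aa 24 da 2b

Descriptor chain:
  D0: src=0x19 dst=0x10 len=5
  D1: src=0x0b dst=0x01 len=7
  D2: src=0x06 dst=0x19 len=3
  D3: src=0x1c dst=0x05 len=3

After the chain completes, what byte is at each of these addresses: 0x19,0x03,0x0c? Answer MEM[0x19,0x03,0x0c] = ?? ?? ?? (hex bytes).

MEM[0x19,0x03,0x0c] = 6b ac 6c

#0 dst[0x10+5] := {0x6b,0xfa,0x0e,0x97,0xaa}
#1 dst[0x01+7] := {0x5e,0x6c,0xac,0xdc,0xca,0x6b,0xfa}
#2 dst[0x19+3] := {0x6b,0xfa,0xa3}
#3 dst[0x05+3] := {0x97,0xaa,0x24}
query mem[0x19]=0x6b, mem[0x03]=0xac, mem[0x0c]=0x6c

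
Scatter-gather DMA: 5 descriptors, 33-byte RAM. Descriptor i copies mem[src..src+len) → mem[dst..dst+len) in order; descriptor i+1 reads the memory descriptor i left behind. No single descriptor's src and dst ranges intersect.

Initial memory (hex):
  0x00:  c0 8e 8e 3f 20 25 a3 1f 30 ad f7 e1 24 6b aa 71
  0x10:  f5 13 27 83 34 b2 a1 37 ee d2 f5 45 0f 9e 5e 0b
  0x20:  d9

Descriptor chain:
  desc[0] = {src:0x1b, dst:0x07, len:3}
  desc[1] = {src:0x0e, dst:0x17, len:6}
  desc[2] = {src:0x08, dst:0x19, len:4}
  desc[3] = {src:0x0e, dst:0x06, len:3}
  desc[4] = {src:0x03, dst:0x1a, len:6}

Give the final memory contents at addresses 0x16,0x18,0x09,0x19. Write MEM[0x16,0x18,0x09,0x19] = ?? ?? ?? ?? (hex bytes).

MEM[0x16,0x18,0x09,0x19] = a1 71 9e 0f

#0 dst[0x07+3] := {0x45,0x0f,0x9e}
#1 dst[0x17+6] := {0xaa,0x71,0xf5,0x13,0x27,0x83}
#2 dst[0x19+4] := {0x0f,0x9e,0xf7,0xe1}
#3 dst[0x06+3] := {0xaa,0x71,0xf5}
#4 dst[0x1a+6] := {0x3f,0x20,0x25,0xaa,0x71,0xf5}
query mem[0x16]=0xa1, mem[0x18]=0x71, mem[0x09]=0x9e, mem[0x19]=0x0f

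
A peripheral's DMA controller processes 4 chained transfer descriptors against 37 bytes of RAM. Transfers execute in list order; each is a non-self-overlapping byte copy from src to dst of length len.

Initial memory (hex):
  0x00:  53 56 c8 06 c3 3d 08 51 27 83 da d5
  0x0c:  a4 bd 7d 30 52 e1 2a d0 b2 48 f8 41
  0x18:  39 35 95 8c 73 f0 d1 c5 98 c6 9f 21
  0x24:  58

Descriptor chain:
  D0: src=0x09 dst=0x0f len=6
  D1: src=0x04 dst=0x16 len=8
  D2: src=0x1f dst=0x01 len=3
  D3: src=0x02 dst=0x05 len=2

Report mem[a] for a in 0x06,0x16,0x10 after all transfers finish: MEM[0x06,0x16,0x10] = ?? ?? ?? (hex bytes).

MEM[0x06,0x16,0x10] = c6 c3 da

  after D0: wrote 6B at 0x0f = 83dad5a4bd7d
  after D1: wrote 8B at 0x16 = c33d08512783dad5
  after D2: wrote 3B at 0x01 = c598c6
  after D3: wrote 2B at 0x05 = 98c6
query mem[0x06]=0xc6, mem[0x16]=0xc3, mem[0x10]=0xda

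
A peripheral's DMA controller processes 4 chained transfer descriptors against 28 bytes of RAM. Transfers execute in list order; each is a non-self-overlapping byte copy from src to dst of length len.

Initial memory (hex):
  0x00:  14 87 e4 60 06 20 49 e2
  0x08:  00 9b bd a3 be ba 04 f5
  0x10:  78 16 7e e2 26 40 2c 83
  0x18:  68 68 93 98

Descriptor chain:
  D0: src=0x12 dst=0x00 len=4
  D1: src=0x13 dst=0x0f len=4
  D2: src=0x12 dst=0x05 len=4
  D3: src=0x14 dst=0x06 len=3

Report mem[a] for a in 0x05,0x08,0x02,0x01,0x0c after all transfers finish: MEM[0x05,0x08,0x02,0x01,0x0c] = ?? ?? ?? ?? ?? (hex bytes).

MEM[0x05,0x08,0x02,0x01,0x0c] = 2c 2c 26 e2 be

#0 dst[0x00+4] := {0x7e,0xe2,0x26,0x40}
#1 dst[0x0f+4] := {0xe2,0x26,0x40,0x2c}
#2 dst[0x05+4] := {0x2c,0xe2,0x26,0x40}
#3 dst[0x06+3] := {0x26,0x40,0x2c}
query mem[0x05]=0x2c, mem[0x08]=0x2c, mem[0x02]=0x26, mem[0x01]=0xe2, mem[0x0c]=0xbe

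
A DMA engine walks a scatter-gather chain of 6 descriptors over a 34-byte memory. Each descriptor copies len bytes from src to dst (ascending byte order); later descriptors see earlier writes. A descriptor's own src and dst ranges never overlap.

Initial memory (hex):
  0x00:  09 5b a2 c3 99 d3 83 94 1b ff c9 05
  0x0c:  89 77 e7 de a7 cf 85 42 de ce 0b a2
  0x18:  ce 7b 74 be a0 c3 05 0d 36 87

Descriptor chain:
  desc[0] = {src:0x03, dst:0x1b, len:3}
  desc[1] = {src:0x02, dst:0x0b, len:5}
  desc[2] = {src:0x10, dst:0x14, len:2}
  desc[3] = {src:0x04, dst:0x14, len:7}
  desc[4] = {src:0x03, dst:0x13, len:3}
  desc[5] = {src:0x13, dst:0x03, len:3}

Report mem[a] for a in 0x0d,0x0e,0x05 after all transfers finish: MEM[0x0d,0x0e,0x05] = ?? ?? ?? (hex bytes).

D0: mem[0x1b..0x1d] <- [c3 99 d3]
D1: mem[0x0b..0x0f] <- [a2 c3 99 d3 83]
D2: mem[0x14..0x15] <- [a7 cf]
D3: mem[0x14..0x1a] <- [99 d3 83 94 1b ff c9]
D4: mem[0x13..0x15] <- [c3 99 d3]
D5: mem[0x03..0x05] <- [c3 99 d3]
query mem[0x0d]=0x99, mem[0x0e]=0xd3, mem[0x05]=0xd3

MEM[0x0d,0x0e,0x05] = 99 d3 d3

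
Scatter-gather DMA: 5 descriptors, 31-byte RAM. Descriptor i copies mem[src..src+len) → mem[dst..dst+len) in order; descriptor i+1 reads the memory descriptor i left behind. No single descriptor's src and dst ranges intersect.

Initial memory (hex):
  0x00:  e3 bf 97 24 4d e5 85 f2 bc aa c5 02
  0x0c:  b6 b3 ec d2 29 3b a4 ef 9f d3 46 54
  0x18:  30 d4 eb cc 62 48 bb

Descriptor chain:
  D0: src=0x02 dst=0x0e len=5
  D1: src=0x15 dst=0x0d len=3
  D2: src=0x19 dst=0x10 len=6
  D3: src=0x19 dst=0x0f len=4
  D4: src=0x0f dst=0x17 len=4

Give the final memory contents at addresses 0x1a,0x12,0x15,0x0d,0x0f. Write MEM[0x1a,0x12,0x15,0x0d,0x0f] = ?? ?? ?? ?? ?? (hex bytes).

MEM[0x1a,0x12,0x15,0x0d,0x0f] = 62 62 bb d3 d4

#0 dst[0x0e+5] := {0x97,0x24,0x4d,0xe5,0x85}
#1 dst[0x0d+3] := {0xd3,0x46,0x54}
#2 dst[0x10+6] := {0xd4,0xeb,0xcc,0x62,0x48,0xbb}
#3 dst[0x0f+4] := {0xd4,0xeb,0xcc,0x62}
#4 dst[0x17+4] := {0xd4,0xeb,0xcc,0x62}
query mem[0x1a]=0x62, mem[0x12]=0x62, mem[0x15]=0xbb, mem[0x0d]=0xd3, mem[0x0f]=0xd4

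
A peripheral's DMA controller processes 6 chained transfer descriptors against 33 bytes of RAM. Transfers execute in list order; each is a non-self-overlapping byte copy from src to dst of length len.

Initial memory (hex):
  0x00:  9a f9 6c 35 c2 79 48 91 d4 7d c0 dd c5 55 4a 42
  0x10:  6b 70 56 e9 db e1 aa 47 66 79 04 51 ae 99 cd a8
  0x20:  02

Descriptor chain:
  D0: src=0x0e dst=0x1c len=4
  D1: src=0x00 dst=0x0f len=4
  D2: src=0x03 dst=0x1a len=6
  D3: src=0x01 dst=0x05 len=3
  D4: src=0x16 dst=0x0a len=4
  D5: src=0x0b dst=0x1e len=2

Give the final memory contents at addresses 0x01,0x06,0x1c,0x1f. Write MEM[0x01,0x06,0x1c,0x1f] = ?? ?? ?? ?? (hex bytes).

#0 dst[0x1c+4] := {0x4a,0x42,0x6b,0x70}
#1 dst[0x0f+4] := {0x9a,0xf9,0x6c,0x35}
#2 dst[0x1a+6] := {0x35,0xc2,0x79,0x48,0x91,0xd4}
#3 dst[0x05+3] := {0xf9,0x6c,0x35}
#4 dst[0x0a+4] := {0xaa,0x47,0x66,0x79}
#5 dst[0x1e+2] := {0x47,0x66}
query mem[0x01]=0xf9, mem[0x06]=0x6c, mem[0x1c]=0x79, mem[0x1f]=0x66

MEM[0x01,0x06,0x1c,0x1f] = f9 6c 79 66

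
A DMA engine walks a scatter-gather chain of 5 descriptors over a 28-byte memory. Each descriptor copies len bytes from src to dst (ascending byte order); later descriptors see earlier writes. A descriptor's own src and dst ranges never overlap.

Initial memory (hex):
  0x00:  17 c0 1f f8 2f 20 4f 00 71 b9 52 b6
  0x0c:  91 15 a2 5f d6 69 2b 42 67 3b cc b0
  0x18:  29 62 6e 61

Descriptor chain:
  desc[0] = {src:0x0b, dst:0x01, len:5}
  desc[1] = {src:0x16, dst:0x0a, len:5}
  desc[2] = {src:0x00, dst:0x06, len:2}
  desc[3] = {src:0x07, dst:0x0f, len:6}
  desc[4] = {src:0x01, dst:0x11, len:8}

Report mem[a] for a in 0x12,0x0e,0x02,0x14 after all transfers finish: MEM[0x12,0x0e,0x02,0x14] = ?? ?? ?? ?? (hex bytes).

D0: mem[0x01..0x05] <- [b6 91 15 a2 5f]
D1: mem[0x0a..0x0e] <- [cc b0 29 62 6e]
D2: mem[0x06..0x07] <- [17 b6]
D3: mem[0x0f..0x14] <- [b6 71 b9 cc b0 29]
D4: mem[0x11..0x18] <- [b6 91 15 a2 5f 17 b6 71]
query mem[0x12]=0x91, mem[0x0e]=0x6e, mem[0x02]=0x91, mem[0x14]=0xa2

MEM[0x12,0x0e,0x02,0x14] = 91 6e 91 a2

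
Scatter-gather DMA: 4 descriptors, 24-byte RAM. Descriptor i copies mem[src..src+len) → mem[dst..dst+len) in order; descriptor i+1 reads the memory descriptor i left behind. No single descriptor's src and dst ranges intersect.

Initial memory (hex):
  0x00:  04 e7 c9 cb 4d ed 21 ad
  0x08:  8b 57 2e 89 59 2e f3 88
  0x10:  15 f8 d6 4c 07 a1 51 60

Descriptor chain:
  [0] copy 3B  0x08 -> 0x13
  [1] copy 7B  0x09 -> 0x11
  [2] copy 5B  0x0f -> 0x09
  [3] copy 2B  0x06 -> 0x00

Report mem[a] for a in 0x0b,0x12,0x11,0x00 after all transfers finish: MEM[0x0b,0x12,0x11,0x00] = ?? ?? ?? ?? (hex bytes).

MEM[0x0b,0x12,0x11,0x00] = 57 2e 57 21

#0 dst[0x13+3] := {0x8b,0x57,0x2e}
#1 dst[0x11+7] := {0x57,0x2e,0x89,0x59,0x2e,0xf3,0x88}
#2 dst[0x09+5] := {0x88,0x15,0x57,0x2e,0x89}
#3 dst[0x00+2] := {0x21,0xad}
query mem[0x0b]=0x57, mem[0x12]=0x2e, mem[0x11]=0x57, mem[0x00]=0x21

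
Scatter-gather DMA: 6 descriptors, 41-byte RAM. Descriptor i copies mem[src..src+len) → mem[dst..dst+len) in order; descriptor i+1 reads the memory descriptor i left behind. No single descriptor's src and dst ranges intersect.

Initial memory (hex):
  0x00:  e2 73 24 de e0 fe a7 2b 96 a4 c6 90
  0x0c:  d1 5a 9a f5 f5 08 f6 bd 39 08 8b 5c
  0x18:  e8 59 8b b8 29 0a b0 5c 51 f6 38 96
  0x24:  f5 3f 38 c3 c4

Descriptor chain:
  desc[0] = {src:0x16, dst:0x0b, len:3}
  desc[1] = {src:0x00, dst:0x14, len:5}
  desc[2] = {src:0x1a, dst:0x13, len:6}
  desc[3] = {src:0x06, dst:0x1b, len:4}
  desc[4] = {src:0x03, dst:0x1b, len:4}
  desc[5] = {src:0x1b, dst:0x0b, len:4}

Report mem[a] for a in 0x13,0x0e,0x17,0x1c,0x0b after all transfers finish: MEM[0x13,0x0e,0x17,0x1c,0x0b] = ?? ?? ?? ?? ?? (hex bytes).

MEM[0x13,0x0e,0x17,0x1c,0x0b] = 8b a7 b0 e0 de

[0] 0x16->0x0b len=3 : 8b 5c e8
[1] 0x00->0x14 len=5 : e2 73 24 de e0
[2] 0x1a->0x13 len=6 : 8b b8 29 0a b0 5c
[3] 0x06->0x1b len=4 : a7 2b 96 a4
[4] 0x03->0x1b len=4 : de e0 fe a7
[5] 0x1b->0x0b len=4 : de e0 fe a7
query mem[0x13]=0x8b, mem[0x0e]=0xa7, mem[0x17]=0xb0, mem[0x1c]=0xe0, mem[0x0b]=0xde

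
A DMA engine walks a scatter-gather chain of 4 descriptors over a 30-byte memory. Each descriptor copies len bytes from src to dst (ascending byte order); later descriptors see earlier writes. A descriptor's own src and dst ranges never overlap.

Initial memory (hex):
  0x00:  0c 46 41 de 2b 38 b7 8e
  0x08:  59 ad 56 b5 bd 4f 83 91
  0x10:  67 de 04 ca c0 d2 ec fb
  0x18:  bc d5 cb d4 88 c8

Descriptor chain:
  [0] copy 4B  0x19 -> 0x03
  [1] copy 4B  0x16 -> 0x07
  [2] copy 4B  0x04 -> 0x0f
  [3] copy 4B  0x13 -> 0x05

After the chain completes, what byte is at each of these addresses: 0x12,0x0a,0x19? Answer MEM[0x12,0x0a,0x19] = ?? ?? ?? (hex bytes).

#0 dst[0x03+4] := {0xd5,0xcb,0xd4,0x88}
#1 dst[0x07+4] := {0xec,0xfb,0xbc,0xd5}
#2 dst[0x0f+4] := {0xcb,0xd4,0x88,0xec}
#3 dst[0x05+4] := {0xca,0xc0,0xd2,0xec}
query mem[0x12]=0xec, mem[0x0a]=0xd5, mem[0x19]=0xd5

MEM[0x12,0x0a,0x19] = ec d5 d5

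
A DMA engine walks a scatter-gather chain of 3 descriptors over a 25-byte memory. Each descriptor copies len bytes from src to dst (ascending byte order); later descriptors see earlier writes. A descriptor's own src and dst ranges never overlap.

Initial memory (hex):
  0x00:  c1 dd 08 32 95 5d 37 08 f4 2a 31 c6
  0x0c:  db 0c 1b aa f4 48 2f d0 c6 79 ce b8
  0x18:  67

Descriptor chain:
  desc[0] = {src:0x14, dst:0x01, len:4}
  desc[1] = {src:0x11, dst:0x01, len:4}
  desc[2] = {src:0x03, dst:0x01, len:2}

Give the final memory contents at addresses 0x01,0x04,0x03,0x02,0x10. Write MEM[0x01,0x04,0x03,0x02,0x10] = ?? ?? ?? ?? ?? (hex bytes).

MEM[0x01,0x04,0x03,0x02,0x10] = d0 c6 d0 c6 f4

[0] 0x14->0x01 len=4 : c6 79 ce b8
[1] 0x11->0x01 len=4 : 48 2f d0 c6
[2] 0x03->0x01 len=2 : d0 c6
query mem[0x01]=0xd0, mem[0x04]=0xc6, mem[0x03]=0xd0, mem[0x02]=0xc6, mem[0x10]=0xf4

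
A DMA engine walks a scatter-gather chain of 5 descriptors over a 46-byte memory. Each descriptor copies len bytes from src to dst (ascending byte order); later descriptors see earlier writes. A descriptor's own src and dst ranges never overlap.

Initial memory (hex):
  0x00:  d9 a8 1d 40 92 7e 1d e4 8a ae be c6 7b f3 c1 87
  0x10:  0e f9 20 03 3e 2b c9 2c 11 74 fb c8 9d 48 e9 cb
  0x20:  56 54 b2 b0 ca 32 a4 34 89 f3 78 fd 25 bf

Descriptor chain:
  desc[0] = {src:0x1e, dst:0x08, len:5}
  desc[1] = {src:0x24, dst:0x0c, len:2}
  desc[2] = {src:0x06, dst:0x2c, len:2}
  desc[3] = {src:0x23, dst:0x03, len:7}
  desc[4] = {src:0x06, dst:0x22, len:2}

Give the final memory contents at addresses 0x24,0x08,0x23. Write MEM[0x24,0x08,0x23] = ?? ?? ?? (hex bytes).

MEM[0x24,0x08,0x23] = ca 89 34

  after D0: wrote 5B at 0x08 = e9cb5654b2
  after D1: wrote 2B at 0x0c = ca32
  after D2: wrote 2B at 0x2c = 1de4
  after D3: wrote 7B at 0x03 = b0ca32a43489f3
  after D4: wrote 2B at 0x22 = a434
query mem[0x24]=0xca, mem[0x08]=0x89, mem[0x23]=0x34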